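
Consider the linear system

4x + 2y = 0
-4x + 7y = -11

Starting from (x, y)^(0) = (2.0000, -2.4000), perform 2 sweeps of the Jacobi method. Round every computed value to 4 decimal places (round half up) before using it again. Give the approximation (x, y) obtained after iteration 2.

(0.2143, -0.8857)

Iteration 1:
  x = (0 - (2)·-2.4000) / (4) = 1.2000
  y = (-11 - (-4)·2.0000) / (7) = -0.4286
Iteration 2:
  x = (0 - (2)·-0.4286) / (4) = 0.2143
  y = (-11 - (-4)·1.2000) / (7) = -0.8857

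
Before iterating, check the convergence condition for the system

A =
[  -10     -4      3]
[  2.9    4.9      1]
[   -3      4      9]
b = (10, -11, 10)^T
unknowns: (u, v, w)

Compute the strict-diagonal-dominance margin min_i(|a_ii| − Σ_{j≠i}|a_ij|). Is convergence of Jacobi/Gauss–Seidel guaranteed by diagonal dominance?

row 1: |-10| − (4+3) = 3
row 2: |4.9| − (2.9+1) = 1
row 3: |9| − (3+4) = 2
minimum over rows = 1 → strictly diagonally dominant (convergence guaranteed)

1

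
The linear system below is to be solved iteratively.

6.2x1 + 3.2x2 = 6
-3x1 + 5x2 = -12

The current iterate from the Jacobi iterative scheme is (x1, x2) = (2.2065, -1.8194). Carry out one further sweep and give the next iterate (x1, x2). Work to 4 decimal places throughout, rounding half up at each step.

One sweep:
  x1 = (6 - (3.2)·-1.8194) / (6.2) = 1.9068
  x2 = (-12 - (-3)·2.2065) / (5) = -1.0761

(1.9068, -1.0761)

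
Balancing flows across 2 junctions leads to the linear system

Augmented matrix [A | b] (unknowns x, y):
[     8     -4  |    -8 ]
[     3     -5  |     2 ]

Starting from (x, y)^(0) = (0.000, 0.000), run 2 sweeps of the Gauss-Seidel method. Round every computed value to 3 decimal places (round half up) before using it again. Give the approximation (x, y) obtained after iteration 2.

(-1.500, -1.300)

Iteration 1:
  x = (-8 - (-4)·0.000) / (8) = -1.000
  y = (2 - (3)·-1.000) / (-5) = -1.000
Iteration 2:
  x = (-8 - (-4)·-1.000) / (8) = -1.500
  y = (2 - (3)·-1.500) / (-5) = -1.300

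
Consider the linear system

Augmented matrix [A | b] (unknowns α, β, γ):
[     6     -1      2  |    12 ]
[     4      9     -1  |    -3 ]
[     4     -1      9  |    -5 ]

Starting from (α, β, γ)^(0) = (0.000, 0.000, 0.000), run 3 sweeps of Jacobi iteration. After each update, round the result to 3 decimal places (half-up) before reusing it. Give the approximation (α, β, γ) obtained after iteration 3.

Iteration 1:
  α = (12 - (-1)·0.000 - (2)·0.000) / (6) = 2.000
  β = (-3 - (4)·0.000 - (-1)·0.000) / (9) = -0.333
  γ = (-5 - (4)·0.000 - (-1)·0.000) / (9) = -0.556
Iteration 2:
  α = (12 - (-1)·-0.333 - (2)·-0.556) / (6) = 2.130
  β = (-3 - (4)·2.000 - (-1)·-0.556) / (9) = -1.284
  γ = (-5 - (4)·2.000 - (-1)·-0.333) / (9) = -1.481
Iteration 3:
  α = (12 - (-1)·-1.284 - (2)·-1.481) / (6) = 2.280
  β = (-3 - (4)·2.130 - (-1)·-1.481) / (9) = -1.445
  γ = (-5 - (4)·2.130 - (-1)·-1.284) / (9) = -1.645

(2.280, -1.445, -1.645)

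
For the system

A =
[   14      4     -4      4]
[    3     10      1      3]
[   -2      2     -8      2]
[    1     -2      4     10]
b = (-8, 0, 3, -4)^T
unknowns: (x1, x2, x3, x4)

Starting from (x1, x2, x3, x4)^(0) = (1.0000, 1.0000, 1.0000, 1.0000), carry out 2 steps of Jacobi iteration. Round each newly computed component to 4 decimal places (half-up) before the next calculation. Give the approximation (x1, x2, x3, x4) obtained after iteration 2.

(-0.2071, 0.4796, -0.5107, -0.4043)

Iteration 1:
  x1 = (-8 - (4)·1.0000 - (-4)·1.0000 - (4)·1.0000) / (14) = -0.8571
  x2 = (0 - (3)·1.0000 - (1)·1.0000 - (3)·1.0000) / (10) = -0.7000
  x3 = (3 - (-2)·1.0000 - (2)·1.0000 - (2)·1.0000) / (-8) = -0.1250
  x4 = (-4 - (1)·1.0000 - (-2)·1.0000 - (4)·1.0000) / (10) = -0.7000
Iteration 2:
  x1 = (-8 - (4)·-0.7000 - (-4)·-0.1250 - (4)·-0.7000) / (14) = -0.2071
  x2 = (0 - (3)·-0.8571 - (1)·-0.1250 - (3)·-0.7000) / (10) = 0.4796
  x3 = (3 - (-2)·-0.8571 - (2)·-0.7000 - (2)·-0.7000) / (-8) = -0.5107
  x4 = (-4 - (1)·-0.8571 - (-2)·-0.7000 - (4)·-0.1250) / (10) = -0.4043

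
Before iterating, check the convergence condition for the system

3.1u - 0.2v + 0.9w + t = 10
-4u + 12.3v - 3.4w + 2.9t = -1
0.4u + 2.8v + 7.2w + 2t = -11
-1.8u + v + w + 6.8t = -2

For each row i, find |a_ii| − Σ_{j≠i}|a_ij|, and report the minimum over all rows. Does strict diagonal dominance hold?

1

row 1: |3.1| − (0.2+0.9+1) = 1
row 2: |12.3| − (4+3.4+2.9) = 2
row 3: |7.2| − (0.4+2.8+2) = 2
row 4: |6.8| − (1.8+1+1) = 3
minimum over rows = 1 → strictly diagonally dominant (convergence guaranteed)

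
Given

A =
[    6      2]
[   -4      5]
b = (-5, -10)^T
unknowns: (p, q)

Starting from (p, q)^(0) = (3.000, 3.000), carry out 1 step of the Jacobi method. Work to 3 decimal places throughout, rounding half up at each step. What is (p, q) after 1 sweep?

Iteration 1:
  p = (-5 - (2)·3.000) / (6) = -1.833
  q = (-10 - (-4)·3.000) / (5) = 0.400

(-1.833, 0.400)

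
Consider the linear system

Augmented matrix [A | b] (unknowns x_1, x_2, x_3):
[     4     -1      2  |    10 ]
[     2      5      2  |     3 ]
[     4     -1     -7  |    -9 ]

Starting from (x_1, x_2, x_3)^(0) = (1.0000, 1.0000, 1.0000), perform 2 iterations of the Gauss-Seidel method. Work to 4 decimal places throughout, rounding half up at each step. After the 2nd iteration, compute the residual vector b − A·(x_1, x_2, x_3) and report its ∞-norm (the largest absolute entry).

1.3939

Iteration 1:
  x_1 = (10 - (-1)·1.0000 - (2)·1.0000) / (4) = 2.2500
  x_2 = (3 - (2)·2.2500 - (2)·1.0000) / (5) = -0.7000
  x_3 = (-9 - (4)·2.2500 - (-1)·-0.7000) / (-7) = 2.6714
Iteration 2:
  x_1 = (10 - (-1)·-0.7000 - (2)·2.6714) / (4) = 0.9893
  x_2 = (3 - (2)·0.9893 - (2)·2.6714) / (5) = -0.8643
  x_3 = (-9 - (4)·0.9893 - (-1)·-0.8643) / (-7) = 1.9745
Residual b − A·x = (1.2295, 1.3939, 0.0000); ∞-norm = 1.3939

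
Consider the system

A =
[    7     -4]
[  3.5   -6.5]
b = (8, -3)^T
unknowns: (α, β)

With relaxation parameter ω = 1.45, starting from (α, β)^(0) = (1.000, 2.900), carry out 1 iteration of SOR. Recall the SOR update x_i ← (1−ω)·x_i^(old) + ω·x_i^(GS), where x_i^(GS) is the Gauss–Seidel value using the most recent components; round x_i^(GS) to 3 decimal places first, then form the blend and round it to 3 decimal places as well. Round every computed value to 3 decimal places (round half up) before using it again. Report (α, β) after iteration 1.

(3.610, 2.182)

Iteration 1:
  α: GS value = (8 - (-4)·2.900) / (7) = 2.800;  α ← (1−ω)·1.000 + ω·2.800 = 3.610
  β: GS value = (-3 - (3.5)·3.610) / (-6.5) = 2.405;  β ← (1−ω)·2.900 + ω·2.405 = 2.182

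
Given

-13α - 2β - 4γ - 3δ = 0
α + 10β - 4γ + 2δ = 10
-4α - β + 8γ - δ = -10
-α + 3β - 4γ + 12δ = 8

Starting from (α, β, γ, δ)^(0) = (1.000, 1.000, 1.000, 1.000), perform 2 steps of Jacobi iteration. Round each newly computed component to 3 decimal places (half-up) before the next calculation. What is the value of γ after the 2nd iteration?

-1.354

Iteration 1:
  α = (0 - (-2)·1.000 - (-4)·1.000 - (-3)·1.000) / (-13) = -0.692
  β = (10 - (1)·1.000 - (-4)·1.000 - (2)·1.000) / (10) = 1.100
  γ = (-10 - (-4)·1.000 - (-1)·1.000 - (-1)·1.000) / (8) = -0.500
  δ = (8 - (-1)·1.000 - (3)·1.000 - (-4)·1.000) / (12) = 0.833
Iteration 2:
  α = (0 - (-2)·1.100 - (-4)·-0.500 - (-3)·0.833) / (-13) = -0.208
  β = (10 - (1)·-0.692 - (-4)·-0.500 - (2)·0.833) / (10) = 0.703
  γ = (-10 - (-4)·-0.692 - (-1)·1.100 - (-1)·0.833) / (8) = -1.354
  δ = (8 - (-1)·-0.692 - (3)·1.100 - (-4)·-0.500) / (12) = 0.167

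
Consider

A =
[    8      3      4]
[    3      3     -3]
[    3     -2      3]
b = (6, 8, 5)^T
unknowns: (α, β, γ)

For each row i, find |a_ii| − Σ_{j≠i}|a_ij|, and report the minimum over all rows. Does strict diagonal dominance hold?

row 1: |8| − (3+4) = 1
row 2: |3| − (3+3) = -3
row 3: |3| − (3+2) = -2
minimum over rows = -3 → not strictly diagonally dominant

-3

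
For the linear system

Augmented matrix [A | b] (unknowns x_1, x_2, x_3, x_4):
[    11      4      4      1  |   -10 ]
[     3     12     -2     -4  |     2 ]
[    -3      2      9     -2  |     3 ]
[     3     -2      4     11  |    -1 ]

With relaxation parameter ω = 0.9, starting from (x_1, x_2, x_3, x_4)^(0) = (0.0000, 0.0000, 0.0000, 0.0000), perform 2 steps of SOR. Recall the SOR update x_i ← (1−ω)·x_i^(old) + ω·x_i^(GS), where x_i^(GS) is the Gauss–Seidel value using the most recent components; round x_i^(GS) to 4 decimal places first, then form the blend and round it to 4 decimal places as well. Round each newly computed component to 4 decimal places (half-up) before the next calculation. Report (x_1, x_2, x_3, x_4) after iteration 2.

(-1.0199, 0.4643, -0.0645, 0.2834)

Iteration 1:
  x_1: GS value = (-10 - (4)·0.0000 - (4)·0.0000 - (1)·0.0000) / (11) = -0.9091;  x_1 ← (1−ω)·0.0000 + ω·-0.9091 = -0.8182
  x_2: GS value = (2 - (3)·-0.8182 - (-2)·0.0000 - (-4)·0.0000) / (12) = 0.3712;  x_2 ← (1−ω)·0.0000 + ω·0.3712 = 0.3341
  x_3: GS value = (3 - (-3)·-0.8182 - (2)·0.3341 - (-2)·0.0000) / (9) = -0.0136;  x_3 ← (1−ω)·0.0000 + ω·-0.0136 = -0.0122
  x_4: GS value = (-1 - (3)·-0.8182 - (-2)·0.3341 - (4)·-0.0122) / (11) = 0.1974;  x_4 ← (1−ω)·0.0000 + ω·0.1974 = 0.1777
Iteration 2:
  x_1: GS value = (-10 - (4)·0.3341 - (4)·-0.0122 - (1)·0.1777) / (11) = -1.0423;  x_1 ← (1−ω)·-0.8182 + ω·-1.0423 = -1.0199
  x_2: GS value = (2 - (3)·-1.0199 - (-2)·-0.0122 - (-4)·0.1777) / (12) = 0.4788;  x_2 ← (1−ω)·0.3341 + ω·0.4788 = 0.4643
  x_3: GS value = (3 - (-3)·-1.0199 - (2)·0.4643 - (-2)·0.1777) / (9) = -0.0703;  x_3 ← (1−ω)·-0.0122 + ω·-0.0703 = -0.0645
  x_4: GS value = (-1 - (3)·-1.0199 - (-2)·0.4643 - (4)·-0.0645) / (11) = 0.2951;  x_4 ← (1−ω)·0.1777 + ω·0.2951 = 0.2834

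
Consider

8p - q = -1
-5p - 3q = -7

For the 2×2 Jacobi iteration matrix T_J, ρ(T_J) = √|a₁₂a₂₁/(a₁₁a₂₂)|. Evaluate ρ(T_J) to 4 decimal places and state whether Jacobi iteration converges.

0.4564

a₁₂a₂₁/(a₁₁a₂₂) = (-1)·(-5) / ((8)·(-3)) = -0.208333
ρ = √|-0.208333| = √0.208333 = 0.4564
ρ < 1, so Jacobi converges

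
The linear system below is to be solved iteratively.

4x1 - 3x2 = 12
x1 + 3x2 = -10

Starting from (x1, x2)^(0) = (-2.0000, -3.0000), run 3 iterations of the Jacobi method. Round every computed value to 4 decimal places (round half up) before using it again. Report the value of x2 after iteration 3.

-3.6667

Iteration 1:
  x1 = (12 - (-3)·-3.0000) / (4) = 0.7500
  x2 = (-10 - (1)·-2.0000) / (3) = -2.6667
Iteration 2:
  x1 = (12 - (-3)·-2.6667) / (4) = 1.0000
  x2 = (-10 - (1)·0.7500) / (3) = -3.5833
Iteration 3:
  x1 = (12 - (-3)·-3.5833) / (4) = 0.3125
  x2 = (-10 - (1)·1.0000) / (3) = -3.6667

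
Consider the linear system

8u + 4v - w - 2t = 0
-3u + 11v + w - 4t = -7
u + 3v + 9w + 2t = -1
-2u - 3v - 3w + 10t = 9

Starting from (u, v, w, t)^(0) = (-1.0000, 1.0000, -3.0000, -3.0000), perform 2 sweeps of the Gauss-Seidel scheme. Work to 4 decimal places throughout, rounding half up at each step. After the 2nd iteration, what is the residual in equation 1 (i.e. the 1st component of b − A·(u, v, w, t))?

Iteration 1:
  u = (0 - (4)·1.0000 - (-1)·-3.0000 - (-2)·-3.0000) / (8) = -1.6250
  v = (-7 - (-3)·-1.6250 - (1)·-3.0000 - (-4)·-3.0000) / (11) = -1.8977
  w = (-1 - (1)·-1.6250 - (3)·-1.8977 - (2)·-3.0000) / (9) = 1.3687
  t = (9 - (-2)·-1.6250 - (-3)·-1.8977 - (-3)·1.3687) / (10) = 0.4163
Iteration 2:
  u = (0 - (4)·-1.8977 - (-1)·1.3687 - (-2)·0.4163) / (8) = 1.2240
  v = (-7 - (-3)·1.2240 - (1)·1.3687 - (-4)·0.4163) / (11) = -0.2756
  w = (-1 - (1)·1.2240 - (3)·-0.2756 - (2)·0.4163) / (9) = -0.2478
  t = (9 - (-2)·1.2240 - (-3)·-0.2756 - (-3)·-0.2478) / (10) = 0.9878
Residual b − A·x = (-6.9618, 3.9026, -1.1426, -0.0002)

-6.9618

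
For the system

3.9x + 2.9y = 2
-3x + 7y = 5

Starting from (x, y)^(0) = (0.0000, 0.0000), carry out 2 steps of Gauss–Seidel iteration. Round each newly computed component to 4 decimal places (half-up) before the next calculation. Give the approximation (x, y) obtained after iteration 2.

Iteration 1:
  x = (2 - (2.9)·0.0000) / (3.9) = 0.5128
  y = (5 - (-3)·0.5128) / (7) = 0.9341
Iteration 2:
  x = (2 - (2.9)·0.9341) / (3.9) = -0.1818
  y = (5 - (-3)·-0.1818) / (7) = 0.6364

(-0.1818, 0.6364)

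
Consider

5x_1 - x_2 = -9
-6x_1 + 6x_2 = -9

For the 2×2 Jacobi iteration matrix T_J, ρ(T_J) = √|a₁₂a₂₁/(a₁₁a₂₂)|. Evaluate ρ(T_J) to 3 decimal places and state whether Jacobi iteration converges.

0.447

a₁₂a₂₁/(a₁₁a₂₂) = (-1)·(-6) / ((5)·(6)) = 0.200000
ρ = √|0.200000| = √0.200000 = 0.447
ρ < 1, so Jacobi converges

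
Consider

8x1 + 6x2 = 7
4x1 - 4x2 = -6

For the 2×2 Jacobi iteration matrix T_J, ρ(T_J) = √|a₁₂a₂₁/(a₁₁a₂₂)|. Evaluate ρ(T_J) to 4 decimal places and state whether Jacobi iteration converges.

0.8660

a₁₂a₂₁/(a₁₁a₂₂) = (6)·(4) / ((8)·(-4)) = -0.750000
ρ = √|-0.750000| = √0.750000 = 0.8660
ρ < 1, so Jacobi converges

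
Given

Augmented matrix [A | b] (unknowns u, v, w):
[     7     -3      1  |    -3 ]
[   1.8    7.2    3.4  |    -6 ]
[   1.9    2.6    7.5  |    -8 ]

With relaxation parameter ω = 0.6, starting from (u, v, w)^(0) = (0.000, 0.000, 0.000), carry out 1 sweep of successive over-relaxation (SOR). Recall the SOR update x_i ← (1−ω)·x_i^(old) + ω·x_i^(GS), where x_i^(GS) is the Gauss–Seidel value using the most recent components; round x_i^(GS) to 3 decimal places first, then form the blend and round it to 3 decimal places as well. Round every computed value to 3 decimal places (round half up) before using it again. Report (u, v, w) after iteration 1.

(-0.257, -0.461, -0.505)

Iteration 1:
  u: GS value = (-3 - (-3)·0.000 - (1)·0.000) / (7) = -0.429;  u ← (1−ω)·0.000 + ω·-0.429 = -0.257
  v: GS value = (-6 - (1.8)·-0.257 - (3.4)·0.000) / (7.2) = -0.769;  v ← (1−ω)·0.000 + ω·-0.769 = -0.461
  w: GS value = (-8 - (1.9)·-0.257 - (2.6)·-0.461) / (7.5) = -0.842;  w ← (1−ω)·0.000 + ω·-0.842 = -0.505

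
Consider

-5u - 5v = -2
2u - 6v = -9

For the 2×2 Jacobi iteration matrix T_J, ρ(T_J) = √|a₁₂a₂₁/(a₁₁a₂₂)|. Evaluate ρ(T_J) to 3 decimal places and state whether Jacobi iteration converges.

a₁₂a₂₁/(a₁₁a₂₂) = (-5)·(2) / ((-5)·(-6)) = -0.333333
ρ = √|-0.333333| = √0.333333 = 0.577
ρ < 1, so Jacobi converges

0.577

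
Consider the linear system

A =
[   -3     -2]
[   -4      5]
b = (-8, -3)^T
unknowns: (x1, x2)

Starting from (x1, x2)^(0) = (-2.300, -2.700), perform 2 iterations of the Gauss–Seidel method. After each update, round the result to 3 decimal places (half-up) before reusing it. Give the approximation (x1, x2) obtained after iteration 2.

Iteration 1:
  x1 = (-8 - (-2)·-2.700) / (-3) = 4.467
  x2 = (-3 - (-4)·4.467) / (5) = 2.974
Iteration 2:
  x1 = (-8 - (-2)·2.974) / (-3) = 0.684
  x2 = (-3 - (-4)·0.684) / (5) = -0.053

(0.684, -0.053)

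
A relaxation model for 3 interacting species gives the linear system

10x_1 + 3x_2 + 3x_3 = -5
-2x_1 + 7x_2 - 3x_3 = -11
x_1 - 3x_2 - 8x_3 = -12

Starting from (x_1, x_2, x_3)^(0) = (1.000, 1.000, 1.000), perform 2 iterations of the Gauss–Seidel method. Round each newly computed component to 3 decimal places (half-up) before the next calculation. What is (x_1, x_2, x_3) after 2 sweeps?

Iteration 1:
  x_1 = (-5 - (3)·1.000 - (3)·1.000) / (10) = -1.100
  x_2 = (-11 - (-2)·-1.100 - (-3)·1.000) / (7) = -1.457
  x_3 = (-12 - (1)·-1.100 - (-3)·-1.457) / (-8) = 1.909
Iteration 2:
  x_1 = (-5 - (3)·-1.457 - (3)·1.909) / (10) = -0.636
  x_2 = (-11 - (-2)·-0.636 - (-3)·1.909) / (7) = -0.935
  x_3 = (-12 - (1)·-0.636 - (-3)·-0.935) / (-8) = 1.771

(-0.636, -0.935, 1.771)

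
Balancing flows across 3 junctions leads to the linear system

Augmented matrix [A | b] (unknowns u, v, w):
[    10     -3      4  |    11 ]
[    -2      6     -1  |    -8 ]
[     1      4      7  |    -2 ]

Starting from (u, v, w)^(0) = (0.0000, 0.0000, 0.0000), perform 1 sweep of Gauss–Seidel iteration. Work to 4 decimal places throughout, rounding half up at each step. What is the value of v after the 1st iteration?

-0.9667

Iteration 1:
  u = (11 - (-3)·0.0000 - (4)·0.0000) / (10) = 1.1000
  v = (-8 - (-2)·1.1000 - (-1)·0.0000) / (6) = -0.9667
  w = (-2 - (1)·1.1000 - (4)·-0.9667) / (7) = 0.1095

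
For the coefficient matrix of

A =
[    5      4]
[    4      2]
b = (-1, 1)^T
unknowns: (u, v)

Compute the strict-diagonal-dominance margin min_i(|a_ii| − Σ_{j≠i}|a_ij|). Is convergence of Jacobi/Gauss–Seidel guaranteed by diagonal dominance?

-2

row 1: |5| − (4) = 1
row 2: |2| − (4) = -2
minimum over rows = -2 → not strictly diagonally dominant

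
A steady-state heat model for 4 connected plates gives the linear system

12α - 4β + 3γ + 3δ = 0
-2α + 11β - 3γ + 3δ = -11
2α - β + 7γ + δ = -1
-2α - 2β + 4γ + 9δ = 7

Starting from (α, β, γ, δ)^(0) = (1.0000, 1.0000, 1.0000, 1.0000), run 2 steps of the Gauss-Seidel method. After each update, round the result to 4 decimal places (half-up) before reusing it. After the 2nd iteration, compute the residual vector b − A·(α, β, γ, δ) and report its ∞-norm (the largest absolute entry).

1.0703

Iteration 1:
  α = (0 - (-4)·1.0000 - (3)·1.0000 - (3)·1.0000) / (12) = -0.1667
  β = (-11 - (-2)·-0.1667 - (-3)·1.0000 - (3)·1.0000) / (11) = -1.0303
  γ = (-1 - (2)·-0.1667 - (-1)·-1.0303 - (1)·1.0000) / (7) = -0.3853
  δ = (7 - (-2)·-0.1667 - (-2)·-1.0303 - (4)·-0.3853) / (9) = 0.6830
Iteration 2:
  α = (0 - (-4)·-1.0303 - (3)·-0.3853 - (3)·0.6830) / (12) = -0.4179
  β = (-11 - (-2)·-0.4179 - (-3)·-0.3853 - (3)·0.6830) / (11) = -1.3673
  γ = (-1 - (2)·-0.4179 - (-1)·-1.3673 - (1)·0.6830) / (7) = -0.3164
  δ = (7 - (-2)·-0.4179 - (-2)·-1.3673 - (4)·-0.3164) / (9) = 0.5217
Residual b − A·x = (-1.0703, 0.6902, 0.1616, -0.0001); ∞-norm = 1.0703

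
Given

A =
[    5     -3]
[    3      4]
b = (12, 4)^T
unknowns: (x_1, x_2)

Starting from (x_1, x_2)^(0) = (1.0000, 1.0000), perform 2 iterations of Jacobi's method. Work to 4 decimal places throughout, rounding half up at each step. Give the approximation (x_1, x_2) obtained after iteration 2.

Iteration 1:
  x_1 = (12 - (-3)·1.0000) / (5) = 3.0000
  x_2 = (4 - (3)·1.0000) / (4) = 0.2500
Iteration 2:
  x_1 = (12 - (-3)·0.2500) / (5) = 2.5500
  x_2 = (4 - (3)·3.0000) / (4) = -1.2500

(2.5500, -1.2500)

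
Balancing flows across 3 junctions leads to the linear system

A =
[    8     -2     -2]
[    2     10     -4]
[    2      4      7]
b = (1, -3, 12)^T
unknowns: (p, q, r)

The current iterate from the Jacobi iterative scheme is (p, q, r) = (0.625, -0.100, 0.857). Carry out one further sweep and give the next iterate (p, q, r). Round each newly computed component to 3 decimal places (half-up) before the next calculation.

One sweep:
  p = (1 - (-2)·-0.100 - (-2)·0.857) / (8) = 0.314
  q = (-3 - (2)·0.625 - (-4)·0.857) / (10) = -0.082
  r = (12 - (2)·0.625 - (4)·-0.100) / (7) = 1.593

(0.314, -0.082, 1.593)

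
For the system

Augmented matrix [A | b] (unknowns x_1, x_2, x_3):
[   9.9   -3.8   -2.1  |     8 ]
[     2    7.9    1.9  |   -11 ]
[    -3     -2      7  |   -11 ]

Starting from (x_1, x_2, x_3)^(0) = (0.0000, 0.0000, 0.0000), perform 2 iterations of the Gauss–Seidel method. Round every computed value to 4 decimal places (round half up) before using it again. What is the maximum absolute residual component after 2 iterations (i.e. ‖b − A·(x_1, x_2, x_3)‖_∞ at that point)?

1.9871

Iteration 1:
  x_1 = (8 - (-3.8)·0.0000 - (-2.1)·0.0000) / (9.9) = 0.8081
  x_2 = (-11 - (2)·0.8081 - (1.9)·0.0000) / (7.9) = -1.5970
  x_3 = (-11 - (-3)·0.8081 - (-2)·-1.5970) / (7) = -1.6814
Iteration 2:
  x_1 = (8 - (-3.8)·-1.5970 - (-2.1)·-1.6814) / (9.9) = -0.1616
  x_2 = (-11 - (2)·-0.1616 - (1.9)·-1.6814) / (7.9) = -0.9471
  x_3 = (-11 - (-3)·-0.1616 - (-2)·-0.9471) / (7) = -1.9113
Residual b − A·x = (1.9871, 0.4368, 0.0001); ∞-norm = 1.9871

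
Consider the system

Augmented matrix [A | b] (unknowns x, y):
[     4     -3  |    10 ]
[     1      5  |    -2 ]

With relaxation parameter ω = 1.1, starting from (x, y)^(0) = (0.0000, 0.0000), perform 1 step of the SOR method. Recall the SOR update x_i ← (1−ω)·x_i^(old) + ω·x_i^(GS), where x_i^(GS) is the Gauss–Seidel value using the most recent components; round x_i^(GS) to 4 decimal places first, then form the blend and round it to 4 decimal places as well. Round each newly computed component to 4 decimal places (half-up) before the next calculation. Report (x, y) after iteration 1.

Iteration 1:
  x: GS value = (10 - (-3)·0.0000) / (4) = 2.5000;  x ← (1−ω)·0.0000 + ω·2.5000 = 2.7500
  y: GS value = (-2 - (1)·2.7500) / (5) = -0.9500;  y ← (1−ω)·0.0000 + ω·-0.9500 = -1.0450

(2.7500, -1.0450)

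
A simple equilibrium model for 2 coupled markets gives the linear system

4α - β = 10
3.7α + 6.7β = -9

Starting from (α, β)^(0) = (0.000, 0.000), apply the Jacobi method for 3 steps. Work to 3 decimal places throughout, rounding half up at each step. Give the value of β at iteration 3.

-2.538

Iteration 1:
  α = (10 - (-1)·0.000) / (4) = 2.500
  β = (-9 - (3.7)·0.000) / (6.7) = -1.343
Iteration 2:
  α = (10 - (-1)·-1.343) / (4) = 2.164
  β = (-9 - (3.7)·2.500) / (6.7) = -2.724
Iteration 3:
  α = (10 - (-1)·-2.724) / (4) = 1.819
  β = (-9 - (3.7)·2.164) / (6.7) = -2.538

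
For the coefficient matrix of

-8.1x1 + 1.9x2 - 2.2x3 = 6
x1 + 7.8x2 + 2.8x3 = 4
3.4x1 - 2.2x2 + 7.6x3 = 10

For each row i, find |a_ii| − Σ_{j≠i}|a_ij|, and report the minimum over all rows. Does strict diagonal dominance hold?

row 1: |-8.1| − (1.9+2.2) = 4
row 2: |7.8| − (1+2.8) = 4
row 3: |7.6| − (3.4+2.2) = 2
minimum over rows = 2 → strictly diagonally dominant (convergence guaranteed)

2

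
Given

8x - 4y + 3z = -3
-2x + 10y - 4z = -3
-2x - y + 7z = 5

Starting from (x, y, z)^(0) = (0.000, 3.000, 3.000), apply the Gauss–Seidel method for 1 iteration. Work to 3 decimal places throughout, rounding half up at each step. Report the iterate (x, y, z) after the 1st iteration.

Iteration 1:
  x = (-3 - (-4)·3.000 - (3)·3.000) / (8) = 0.000
  y = (-3 - (-2)·0.000 - (-4)·3.000) / (10) = 0.900
  z = (5 - (-2)·0.000 - (-1)·0.900) / (7) = 0.843

(0.000, 0.900, 0.843)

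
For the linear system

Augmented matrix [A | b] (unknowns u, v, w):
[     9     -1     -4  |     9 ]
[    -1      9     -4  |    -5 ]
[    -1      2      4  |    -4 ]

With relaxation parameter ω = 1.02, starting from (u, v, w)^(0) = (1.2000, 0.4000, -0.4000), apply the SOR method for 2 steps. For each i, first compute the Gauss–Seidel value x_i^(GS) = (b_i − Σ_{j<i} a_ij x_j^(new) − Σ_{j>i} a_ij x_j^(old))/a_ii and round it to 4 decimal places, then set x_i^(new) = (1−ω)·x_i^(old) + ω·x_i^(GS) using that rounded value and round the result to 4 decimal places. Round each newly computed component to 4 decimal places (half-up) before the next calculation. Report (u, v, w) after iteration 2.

(0.7211, -0.6789, -0.4808)

Iteration 1:
  u: GS value = (9 - (-1)·0.4000 - (-4)·-0.4000) / (9) = 0.8667;  u ← (1−ω)·1.2000 + ω·0.8667 = 0.8600
  v: GS value = (-5 - (-1)·0.8600 - (-4)·-0.4000) / (9) = -0.6378;  v ← (1−ω)·0.4000 + ω·-0.6378 = -0.6586
  w: GS value = (-4 - (-1)·0.8600 - (2)·-0.6586) / (4) = -0.4557;  w ← (1−ω)·-0.4000 + ω·-0.4557 = -0.4568
Iteration 2:
  u: GS value = (9 - (-1)·-0.6586 - (-4)·-0.4568) / (9) = 0.7238;  u ← (1−ω)·0.8600 + ω·0.7238 = 0.7211
  v: GS value = (-5 - (-1)·0.7211 - (-4)·-0.4568) / (9) = -0.6785;  v ← (1−ω)·-0.6586 + ω·-0.6785 = -0.6789
  w: GS value = (-4 - (-1)·0.7211 - (2)·-0.6789) / (4) = -0.4803;  w ← (1−ω)·-0.4568 + ω·-0.4803 = -0.4808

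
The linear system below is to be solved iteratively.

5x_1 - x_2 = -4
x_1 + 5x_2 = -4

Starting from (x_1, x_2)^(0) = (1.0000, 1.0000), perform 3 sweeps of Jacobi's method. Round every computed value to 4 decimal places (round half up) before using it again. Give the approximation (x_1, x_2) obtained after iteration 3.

(-0.9360, -0.6000)

Iteration 1:
  x_1 = (-4 - (-1)·1.0000) / (5) = -0.6000
  x_2 = (-4 - (1)·1.0000) / (5) = -1.0000
Iteration 2:
  x_1 = (-4 - (-1)·-1.0000) / (5) = -1.0000
  x_2 = (-4 - (1)·-0.6000) / (5) = -0.6800
Iteration 3:
  x_1 = (-4 - (-1)·-0.6800) / (5) = -0.9360
  x_2 = (-4 - (1)·-1.0000) / (5) = -0.6000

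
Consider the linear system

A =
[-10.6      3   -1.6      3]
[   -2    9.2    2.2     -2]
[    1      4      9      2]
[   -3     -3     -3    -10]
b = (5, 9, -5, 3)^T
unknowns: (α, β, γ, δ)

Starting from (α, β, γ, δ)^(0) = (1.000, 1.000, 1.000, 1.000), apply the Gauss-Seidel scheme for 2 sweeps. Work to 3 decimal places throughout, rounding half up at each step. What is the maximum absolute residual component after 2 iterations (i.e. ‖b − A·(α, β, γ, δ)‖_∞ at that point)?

0.576

Iteration 1:
  α = (5 - (3)·1.000 - (-1.6)·1.000 - (3)·1.000) / (-10.6) = -0.057
  β = (9 - (-2)·-0.057 - (2.2)·1.000 - (-2)·1.000) / (9.2) = 0.944
  γ = (-5 - (1)·-0.057 - (4)·0.944 - (2)·1.000) / (9) = -1.191
  δ = (3 - (-3)·-0.057 - (-3)·0.944 - (-3)·-1.191) / (-10) = -0.209
Iteration 2:
  α = (5 - (3)·0.944 - (-1.6)·-1.191 - (3)·-0.209) / (-10.6) = -0.084
  β = (9 - (-2)·-0.084 - (2.2)·-1.191 - (-2)·-0.209) / (9.2) = 1.199
  γ = (-5 - (1)·-0.084 - (4)·1.199 - (2)·-0.209) / (9) = -1.033
  δ = (3 - (-3)·-0.084 - (-3)·1.199 - (-3)·-1.033) / (-10) = -0.325
Residual b − A·x = (-0.165, -0.576, 0.235, -0.004); ∞-norm = 0.576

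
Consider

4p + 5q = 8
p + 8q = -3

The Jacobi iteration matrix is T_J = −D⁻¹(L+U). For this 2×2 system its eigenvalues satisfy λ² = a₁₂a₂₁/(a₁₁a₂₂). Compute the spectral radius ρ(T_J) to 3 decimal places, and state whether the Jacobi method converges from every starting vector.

a₁₂a₂₁/(a₁₁a₂₂) = (5)·(1) / ((4)·(8)) = 0.156250
ρ = √|0.156250| = √0.156250 = 0.395
ρ < 1, so Jacobi converges

0.395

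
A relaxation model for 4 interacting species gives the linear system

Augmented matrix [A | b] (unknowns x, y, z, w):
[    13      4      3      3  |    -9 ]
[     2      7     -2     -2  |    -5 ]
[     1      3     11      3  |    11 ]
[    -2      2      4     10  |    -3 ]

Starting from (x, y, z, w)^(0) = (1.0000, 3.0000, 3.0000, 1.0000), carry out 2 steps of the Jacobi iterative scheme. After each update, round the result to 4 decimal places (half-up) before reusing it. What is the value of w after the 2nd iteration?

-0.7636

Iteration 1:
  x = (-9 - (4)·3.0000 - (3)·3.0000 - (3)·1.0000) / (13) = -2.5385
  y = (-5 - (2)·1.0000 - (-2)·3.0000 - (-2)·1.0000) / (7) = 0.1429
  z = (11 - (1)·1.0000 - (3)·3.0000 - (3)·1.0000) / (11) = -0.1818
  w = (-3 - (-2)·1.0000 - (2)·3.0000 - (4)·3.0000) / (10) = -1.9000
Iteration 2:
  x = (-9 - (4)·0.1429 - (3)·-0.1818 - (3)·-1.9000) / (13) = -0.2559
  y = (-5 - (2)·-2.5385 - (-2)·-0.1818 - (-2)·-1.9000) / (7) = -0.5838
  z = (11 - (1)·-2.5385 - (3)·0.1429 - (3)·-1.9000) / (11) = 1.7100
  w = (-3 - (-2)·-2.5385 - (2)·0.1429 - (4)·-0.1818) / (10) = -0.7636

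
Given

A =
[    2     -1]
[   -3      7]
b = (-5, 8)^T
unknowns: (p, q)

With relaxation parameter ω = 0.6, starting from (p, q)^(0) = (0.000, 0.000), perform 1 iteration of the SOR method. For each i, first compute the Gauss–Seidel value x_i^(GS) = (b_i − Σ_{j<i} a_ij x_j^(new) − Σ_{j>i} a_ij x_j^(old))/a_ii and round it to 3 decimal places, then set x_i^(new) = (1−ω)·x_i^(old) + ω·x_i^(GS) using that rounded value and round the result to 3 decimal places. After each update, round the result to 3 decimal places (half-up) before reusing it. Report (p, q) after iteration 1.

Iteration 1:
  p: GS value = (-5 - (-1)·0.000) / (2) = -2.500;  p ← (1−ω)·0.000 + ω·-2.500 = -1.500
  q: GS value = (8 - (-3)·-1.500) / (7) = 0.500;  q ← (1−ω)·0.000 + ω·0.500 = 0.300

(-1.500, 0.300)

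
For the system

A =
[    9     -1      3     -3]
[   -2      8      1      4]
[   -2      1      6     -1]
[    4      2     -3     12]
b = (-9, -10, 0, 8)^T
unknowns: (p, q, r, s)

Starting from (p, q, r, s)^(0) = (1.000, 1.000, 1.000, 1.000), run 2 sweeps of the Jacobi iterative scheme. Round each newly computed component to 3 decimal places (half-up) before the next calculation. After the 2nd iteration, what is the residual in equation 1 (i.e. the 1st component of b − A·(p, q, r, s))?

Iteration 1:
  p = (-9 - (-1)·1.000 - (3)·1.000 - (-3)·1.000) / (9) = -0.889
  q = (-10 - (-2)·1.000 - (1)·1.000 - (4)·1.000) / (8) = -1.625
  r = (0 - (-2)·1.000 - (1)·1.000 - (-1)·1.000) / (6) = 0.333
  s = (8 - (4)·1.000 - (2)·1.000 - (-3)·1.000) / (12) = 0.417
Iteration 2:
  p = (-9 - (-1)·-1.625 - (3)·0.333 - (-3)·0.417) / (9) = -1.153
  q = (-10 - (-2)·-0.889 - (1)·0.333 - (4)·0.417) / (8) = -1.722
  r = (0 - (-2)·-0.889 - (1)·-1.625 - (-1)·0.417) / (6) = 0.044
  s = (8 - (4)·-0.889 - (2)·-1.625 - (-3)·0.333) / (12) = 1.317
Residual b − A·x = (3.474, -3.842, 0.469, 0.384)

3.474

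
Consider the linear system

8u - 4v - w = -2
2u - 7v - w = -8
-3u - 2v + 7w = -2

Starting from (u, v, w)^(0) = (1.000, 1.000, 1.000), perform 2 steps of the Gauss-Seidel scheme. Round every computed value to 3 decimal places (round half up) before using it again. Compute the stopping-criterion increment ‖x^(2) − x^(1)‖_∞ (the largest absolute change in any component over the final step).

0.102

Iteration 1:
  u = (-2 - (-4)·1.000 - (-1)·1.000) / (8) = 0.375
  v = (-8 - (2)·0.375 - (-1)·1.000) / (-7) = 1.107
  w = (-2 - (-3)·0.375 - (-2)·1.107) / (7) = 0.191
Iteration 2:
  u = (-2 - (-4)·1.107 - (-1)·0.191) / (8) = 0.327
  v = (-8 - (2)·0.327 - (-1)·0.191) / (-7) = 1.209
  w = (-2 - (-3)·0.327 - (-2)·1.209) / (7) = 0.200
Change: (-0.048, 0.102, 0.009) → max |·| = 0.102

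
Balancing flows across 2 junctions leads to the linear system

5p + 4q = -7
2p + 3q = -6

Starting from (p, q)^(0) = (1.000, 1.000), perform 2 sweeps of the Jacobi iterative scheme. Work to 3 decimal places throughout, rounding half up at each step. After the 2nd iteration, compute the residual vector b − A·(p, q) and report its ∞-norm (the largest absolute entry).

Iteration 1:
  p = (-7 - (4)·1.000) / (5) = -2.200
  q = (-6 - (2)·1.000) / (3) = -2.667
Iteration 2:
  p = (-7 - (4)·-2.667) / (5) = 0.734
  q = (-6 - (2)·-2.200) / (3) = -0.533
Residual b − A·x = (-8.538, -5.869); ∞-norm = 8.538

8.538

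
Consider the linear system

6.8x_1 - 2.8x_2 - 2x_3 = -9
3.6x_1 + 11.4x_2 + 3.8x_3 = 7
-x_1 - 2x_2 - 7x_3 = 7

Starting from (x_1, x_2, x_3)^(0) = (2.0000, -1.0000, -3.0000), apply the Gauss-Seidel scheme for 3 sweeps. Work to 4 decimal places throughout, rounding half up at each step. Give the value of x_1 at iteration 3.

Iteration 1:
  x_1 = (-9 - (-2.8)·-1.0000 - (-2)·-3.0000) / (6.8) = -2.6176
  x_2 = (7 - (3.6)·-2.6176 - (3.8)·-3.0000) / (11.4) = 2.4406
  x_3 = (7 - (-1)·-2.6176 - (-2)·2.4406) / (-7) = -1.3234
Iteration 2:
  x_1 = (-9 - (-2.8)·2.4406 - (-2)·-1.3234) / (6.8) = -0.7078
  x_2 = (7 - (3.6)·-0.7078 - (3.8)·-1.3234) / (11.4) = 1.2787
  x_3 = (7 - (-1)·-0.7078 - (-2)·1.2787) / (-7) = -1.2642
Iteration 3:
  x_1 = (-9 - (-2.8)·1.2787 - (-2)·-1.2642) / (6.8) = -1.1688
  x_2 = (7 - (3.6)·-1.1688 - (3.8)·-1.2642) / (11.4) = 1.4045
  x_3 = (7 - (-1)·-1.1688 - (-2)·1.4045) / (-7) = -1.2343

-1.1688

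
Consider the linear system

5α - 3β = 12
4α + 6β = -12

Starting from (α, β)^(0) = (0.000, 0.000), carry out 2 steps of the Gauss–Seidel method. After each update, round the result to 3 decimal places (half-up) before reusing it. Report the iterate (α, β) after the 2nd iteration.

Iteration 1:
  α = (12 - (-3)·0.000) / (5) = 2.400
  β = (-12 - (4)·2.400) / (6) = -3.600
Iteration 2:
  α = (12 - (-3)·-3.600) / (5) = 0.240
  β = (-12 - (4)·0.240) / (6) = -2.160

(0.240, -2.160)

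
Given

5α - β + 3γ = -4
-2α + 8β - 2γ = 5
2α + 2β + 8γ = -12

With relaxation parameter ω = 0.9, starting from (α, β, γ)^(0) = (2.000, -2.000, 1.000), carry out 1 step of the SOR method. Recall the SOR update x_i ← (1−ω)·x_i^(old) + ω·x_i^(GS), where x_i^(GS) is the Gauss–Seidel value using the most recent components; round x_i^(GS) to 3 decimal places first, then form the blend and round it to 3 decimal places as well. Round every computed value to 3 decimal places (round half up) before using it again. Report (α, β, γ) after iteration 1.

(-1.420, 0.268, -0.991)

Iteration 1:
  α: GS value = (-4 - (-1)·-2.000 - (3)·1.000) / (5) = -1.800;  α ← (1−ω)·2.000 + ω·-1.800 = -1.420
  β: GS value = (5 - (-2)·-1.420 - (-2)·1.000) / (8) = 0.520;  β ← (1−ω)·-2.000 + ω·0.520 = 0.268
  γ: GS value = (-12 - (2)·-1.420 - (2)·0.268) / (8) = -1.212;  γ ← (1−ω)·1.000 + ω·-1.212 = -0.991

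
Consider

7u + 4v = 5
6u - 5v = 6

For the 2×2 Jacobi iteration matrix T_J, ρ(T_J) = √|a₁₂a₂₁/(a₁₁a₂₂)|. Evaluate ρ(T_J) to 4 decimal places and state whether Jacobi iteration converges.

0.8281

a₁₂a₂₁/(a₁₁a₂₂) = (4)·(6) / ((7)·(-5)) = -0.685714
ρ = √|-0.685714| = √0.685714 = 0.8281
ρ < 1, so Jacobi converges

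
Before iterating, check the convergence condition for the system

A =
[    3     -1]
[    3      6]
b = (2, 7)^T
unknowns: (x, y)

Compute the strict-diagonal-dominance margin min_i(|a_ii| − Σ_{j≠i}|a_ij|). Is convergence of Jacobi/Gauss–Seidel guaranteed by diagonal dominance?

2

row 1: |3| − (1) = 2
row 2: |6| − (3) = 3
minimum over rows = 2 → strictly diagonally dominant (convergence guaranteed)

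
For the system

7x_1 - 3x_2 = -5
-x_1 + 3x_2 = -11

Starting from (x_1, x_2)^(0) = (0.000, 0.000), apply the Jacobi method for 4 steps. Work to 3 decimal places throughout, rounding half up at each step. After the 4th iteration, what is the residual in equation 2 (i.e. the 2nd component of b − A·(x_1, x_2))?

-0.223

Iteration 1:
  x_1 = (-5 - (-3)·0.000) / (7) = -0.714
  x_2 = (-11 - (-1)·0.000) / (3) = -3.667
Iteration 2:
  x_1 = (-5 - (-3)·-3.667) / (7) = -2.286
  x_2 = (-11 - (-1)·-0.714) / (3) = -3.905
Iteration 3:
  x_1 = (-5 - (-3)·-3.905) / (7) = -2.388
  x_2 = (-11 - (-1)·-2.286) / (3) = -4.429
Iteration 4:
  x_1 = (-5 - (-3)·-4.429) / (7) = -2.612
  x_2 = (-11 - (-1)·-2.388) / (3) = -4.463
Residual b − A·x = (-0.105, -0.223)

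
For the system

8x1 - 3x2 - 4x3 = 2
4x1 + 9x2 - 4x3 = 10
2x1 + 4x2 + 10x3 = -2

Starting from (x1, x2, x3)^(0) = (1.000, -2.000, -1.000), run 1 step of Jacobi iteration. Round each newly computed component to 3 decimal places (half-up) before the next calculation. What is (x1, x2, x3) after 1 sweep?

Iteration 1:
  x1 = (2 - (-3)·-2.000 - (-4)·-1.000) / (8) = -1.000
  x2 = (10 - (4)·1.000 - (-4)·-1.000) / (9) = 0.222
  x3 = (-2 - (2)·1.000 - (4)·-2.000) / (10) = 0.400

(-1.000, 0.222, 0.400)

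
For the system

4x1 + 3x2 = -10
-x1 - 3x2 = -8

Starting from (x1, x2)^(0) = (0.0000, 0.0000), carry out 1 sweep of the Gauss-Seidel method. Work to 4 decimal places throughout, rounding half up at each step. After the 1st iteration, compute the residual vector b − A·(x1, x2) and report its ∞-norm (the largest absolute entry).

10.5000

Iteration 1:
  x1 = (-10 - (3)·0.0000) / (4) = -2.5000
  x2 = (-8 - (-1)·-2.5000) / (-3) = 3.5000
Residual b − A·x = (-10.5000, 0.0000); ∞-norm = 10.5000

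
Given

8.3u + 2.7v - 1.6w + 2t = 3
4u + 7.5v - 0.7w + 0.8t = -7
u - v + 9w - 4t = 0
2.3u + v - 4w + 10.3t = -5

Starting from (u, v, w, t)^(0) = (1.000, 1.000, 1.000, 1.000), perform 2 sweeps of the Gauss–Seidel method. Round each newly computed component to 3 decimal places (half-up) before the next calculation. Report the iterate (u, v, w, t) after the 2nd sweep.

(0.795, -1.298, -0.348, -0.672)

Iteration 1:
  u = (3 - (2.7)·1.000 - (-1.6)·1.000 - (2)·1.000) / (8.3) = -0.012
  v = (-7 - (4)·-0.012 - (-0.7)·1.000 - (0.8)·1.000) / (7.5) = -0.940
  w = (0 - (1)·-0.012 - (-1)·-0.940 - (-4)·1.000) / (9) = 0.341
  t = (-5 - (2.3)·-0.012 - (1)·-0.940 - (-4)·0.341) / (10.3) = -0.259
Iteration 2:
  u = (3 - (2.7)·-0.940 - (-1.6)·0.341 - (2)·-0.259) / (8.3) = 0.795
  v = (-7 - (4)·0.795 - (-0.7)·0.341 - (0.8)·-0.259) / (7.5) = -1.298
  w = (0 - (1)·0.795 - (-1)·-1.298 - (-4)·-0.259) / (9) = -0.348
  t = (-5 - (2.3)·0.795 - (1)·-1.298 - (-4)·-0.348) / (10.3) = -0.672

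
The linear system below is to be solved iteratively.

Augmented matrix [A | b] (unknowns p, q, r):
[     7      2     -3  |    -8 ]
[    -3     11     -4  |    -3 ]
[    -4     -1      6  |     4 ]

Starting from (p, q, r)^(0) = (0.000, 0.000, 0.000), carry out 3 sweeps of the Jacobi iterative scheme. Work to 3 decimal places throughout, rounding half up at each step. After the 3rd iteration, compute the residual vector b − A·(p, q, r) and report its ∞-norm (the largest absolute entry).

Iteration 1:
  p = (-8 - (2)·0.000 - (-3)·0.000) / (7) = -1.143
  q = (-3 - (-3)·0.000 - (-4)·0.000) / (11) = -0.273
  r = (4 - (-4)·0.000 - (-1)·0.000) / (6) = 0.667
Iteration 2:
  p = (-8 - (2)·-0.273 - (-3)·0.667) / (7) = -0.779
  q = (-3 - (-3)·-1.143 - (-4)·0.667) / (11) = -0.342
  r = (4 - (-4)·-1.143 - (-1)·-0.273) / (6) = -0.141
Iteration 3:
  p = (-8 - (2)·-0.342 - (-3)·-0.141) / (7) = -1.106
  q = (-3 - (-3)·-0.779 - (-4)·-0.141) / (11) = -0.536
  r = (4 - (-4)·-0.779 - (-1)·-0.342) / (6) = 0.090
Residual b − A·x = (1.084, -0.062, -1.500); ∞-norm = 1.500

1.500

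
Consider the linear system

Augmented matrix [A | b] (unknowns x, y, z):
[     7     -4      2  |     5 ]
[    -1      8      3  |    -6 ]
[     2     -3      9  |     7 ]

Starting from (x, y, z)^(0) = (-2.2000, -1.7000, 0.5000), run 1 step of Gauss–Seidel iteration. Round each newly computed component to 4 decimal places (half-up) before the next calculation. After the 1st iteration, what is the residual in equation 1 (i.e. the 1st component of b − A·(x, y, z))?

2.7750

Iteration 1:
  x = (5 - (-4)·-1.7000 - (2)·0.5000) / (7) = -0.4000
  y = (-6 - (-1)·-0.4000 - (3)·0.5000) / (8) = -0.9875
  z = (7 - (2)·-0.4000 - (-3)·-0.9875) / (9) = 0.5375
Residual b − A·x = (2.7750, -0.1125, 0.0000)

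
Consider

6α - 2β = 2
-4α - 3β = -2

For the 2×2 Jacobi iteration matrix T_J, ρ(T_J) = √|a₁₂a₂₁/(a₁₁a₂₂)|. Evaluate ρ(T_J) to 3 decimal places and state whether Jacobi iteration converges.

a₁₂a₂₁/(a₁₁a₂₂) = (-2)·(-4) / ((6)·(-3)) = -0.444444
ρ = √|-0.444444| = √0.444444 = 0.667
ρ < 1, so Jacobi converges

0.667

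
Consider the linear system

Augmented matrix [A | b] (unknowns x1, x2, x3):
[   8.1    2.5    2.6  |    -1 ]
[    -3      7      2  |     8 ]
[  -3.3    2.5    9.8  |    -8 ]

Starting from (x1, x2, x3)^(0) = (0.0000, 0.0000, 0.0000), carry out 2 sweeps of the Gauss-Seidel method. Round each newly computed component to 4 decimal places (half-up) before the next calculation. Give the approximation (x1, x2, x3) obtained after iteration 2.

(-0.0952, 1.4266, -1.2123)

Iteration 1:
  x1 = (-1 - (2.5)·0.0000 - (2.6)·0.0000) / (8.1) = -0.1235
  x2 = (8 - (-3)·-0.1235 - (2)·0.0000) / (7) = 1.0899
  x3 = (-8 - (-3.3)·-0.1235 - (2.5)·1.0899) / (9.8) = -1.1359
Iteration 2:
  x1 = (-1 - (2.5)·1.0899 - (2.6)·-1.1359) / (8.1) = -0.0952
  x2 = (8 - (-3)·-0.0952 - (2)·-1.1359) / (7) = 1.4266
  x3 = (-8 - (-3.3)·-0.0952 - (2.5)·1.4266) / (9.8) = -1.2123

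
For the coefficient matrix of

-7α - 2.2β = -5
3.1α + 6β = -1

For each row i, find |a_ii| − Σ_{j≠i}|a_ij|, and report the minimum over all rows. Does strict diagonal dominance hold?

2.9

row 1: |-7| − (2.2) = 4.8
row 2: |6| − (3.1) = 2.9
minimum over rows = 2.9 → strictly diagonally dominant (convergence guaranteed)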